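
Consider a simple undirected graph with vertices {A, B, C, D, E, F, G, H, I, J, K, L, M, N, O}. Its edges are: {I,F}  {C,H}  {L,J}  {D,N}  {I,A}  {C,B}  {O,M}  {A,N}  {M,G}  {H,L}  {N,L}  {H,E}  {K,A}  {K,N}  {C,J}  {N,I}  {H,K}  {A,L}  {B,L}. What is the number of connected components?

Component: {G, M, O}
Component: {A, B, C, D, E, F, H, I, J, K, L, N}

2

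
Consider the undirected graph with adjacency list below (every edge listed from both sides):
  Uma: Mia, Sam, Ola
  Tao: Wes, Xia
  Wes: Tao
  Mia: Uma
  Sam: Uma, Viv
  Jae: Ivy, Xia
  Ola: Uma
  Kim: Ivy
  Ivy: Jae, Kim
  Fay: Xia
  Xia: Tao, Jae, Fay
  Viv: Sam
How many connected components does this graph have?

2

Component: {Uma, Mia, Sam, Ola, Viv}
Component: {Tao, Wes, Jae, Kim, Ivy, Fay, Xia}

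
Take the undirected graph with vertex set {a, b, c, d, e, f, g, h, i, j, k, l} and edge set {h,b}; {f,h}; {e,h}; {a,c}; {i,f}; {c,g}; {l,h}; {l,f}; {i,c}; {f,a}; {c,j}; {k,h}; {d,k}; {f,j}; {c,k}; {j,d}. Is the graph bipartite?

h-f-l-h is an odd cycle (length 3), and a bipartite graph can contain only even cycles.

No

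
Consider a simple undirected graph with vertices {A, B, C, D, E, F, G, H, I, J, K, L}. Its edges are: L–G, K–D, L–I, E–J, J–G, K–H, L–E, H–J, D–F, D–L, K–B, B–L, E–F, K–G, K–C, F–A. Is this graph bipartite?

A valid 2-coloring puts {F, J, K, L} on one side and {A, B, C, D, E, G, H, I} on the other; every edge crosses between the two sides.

Yes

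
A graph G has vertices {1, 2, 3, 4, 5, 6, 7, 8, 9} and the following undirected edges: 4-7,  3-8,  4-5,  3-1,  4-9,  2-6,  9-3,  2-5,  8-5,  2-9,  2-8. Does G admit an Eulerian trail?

Degrees: 1:1, 2:4, 3:3, 4:3, 5:3, 6:1, 7:1, 8:3, 9:3
Odd-degree vertices: 1, 3, 4, 5, 6, 7, 8, 9 (8 total).
An Eulerian trail requires 0 or 2 odd-degree vertices; here there are 8.

No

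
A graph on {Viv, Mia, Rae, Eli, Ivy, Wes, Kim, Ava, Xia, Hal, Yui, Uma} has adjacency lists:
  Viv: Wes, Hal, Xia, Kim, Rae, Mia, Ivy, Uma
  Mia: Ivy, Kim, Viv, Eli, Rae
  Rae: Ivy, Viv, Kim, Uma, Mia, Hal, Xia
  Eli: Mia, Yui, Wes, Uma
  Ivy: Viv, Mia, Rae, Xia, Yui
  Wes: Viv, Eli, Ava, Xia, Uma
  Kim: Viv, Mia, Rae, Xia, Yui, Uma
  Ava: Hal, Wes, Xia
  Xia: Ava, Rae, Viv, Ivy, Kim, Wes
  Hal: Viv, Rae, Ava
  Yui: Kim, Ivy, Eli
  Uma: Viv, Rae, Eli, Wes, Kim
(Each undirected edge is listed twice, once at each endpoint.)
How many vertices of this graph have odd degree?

Degrees: Viv:8, Mia:5, Rae:7, Eli:4, Ivy:5, Wes:5, Kim:6, Ava:3, Xia:6, Hal:3, Yui:3, Uma:5
Odd-degree vertices: Mia, Rae, Ivy, Wes, Ava, Hal, Yui, Uma.

8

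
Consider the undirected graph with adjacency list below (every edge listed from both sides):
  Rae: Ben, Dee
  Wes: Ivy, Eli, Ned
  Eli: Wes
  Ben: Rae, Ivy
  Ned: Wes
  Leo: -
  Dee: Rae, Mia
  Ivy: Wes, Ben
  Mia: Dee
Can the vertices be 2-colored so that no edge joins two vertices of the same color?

Color {Wes, Ben, Leo, Dee} black and {Rae, Eli, Ned, Ivy, Mia} white. No edge joins two same-colored vertices, so the graph is bipartite.

Yes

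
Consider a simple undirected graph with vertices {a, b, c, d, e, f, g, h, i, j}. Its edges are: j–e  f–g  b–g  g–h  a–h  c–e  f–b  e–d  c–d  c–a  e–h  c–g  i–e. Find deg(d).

Neighbors of d: c, e.

2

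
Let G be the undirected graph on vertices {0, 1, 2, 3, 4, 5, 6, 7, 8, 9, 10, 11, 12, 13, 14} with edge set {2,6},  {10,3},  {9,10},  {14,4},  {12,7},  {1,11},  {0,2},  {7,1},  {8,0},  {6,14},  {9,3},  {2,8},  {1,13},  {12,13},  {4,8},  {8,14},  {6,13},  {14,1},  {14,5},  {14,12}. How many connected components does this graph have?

2

Component: {3, 9, 10}
Component: {0, 1, 2, 4, 5, 6, 7, 8, 11, 12, 13, 14}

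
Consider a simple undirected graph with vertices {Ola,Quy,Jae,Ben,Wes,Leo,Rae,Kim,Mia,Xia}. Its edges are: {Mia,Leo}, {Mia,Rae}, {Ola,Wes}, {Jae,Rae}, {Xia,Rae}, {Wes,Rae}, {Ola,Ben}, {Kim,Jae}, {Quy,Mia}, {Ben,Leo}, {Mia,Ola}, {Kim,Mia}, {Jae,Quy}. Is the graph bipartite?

Yes

Partition the vertices as {Jae, Ben, Wes, Mia, Xia} vs {Ola, Quy, Leo, Rae, Kim}. Each listed edge has one endpoint in each part, so the graph is bipartite.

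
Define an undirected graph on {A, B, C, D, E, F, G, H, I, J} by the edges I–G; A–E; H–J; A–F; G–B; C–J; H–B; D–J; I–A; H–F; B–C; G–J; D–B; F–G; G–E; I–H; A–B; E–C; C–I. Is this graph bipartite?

A valid 2-coloring puts {B, E, F, I, J} on one side and {A, C, D, G, H} on the other; every edge crosses between the two sides.

Yes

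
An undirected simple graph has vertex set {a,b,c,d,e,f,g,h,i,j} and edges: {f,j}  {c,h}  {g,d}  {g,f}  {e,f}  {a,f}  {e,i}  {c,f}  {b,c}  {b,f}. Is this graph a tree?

The graph has 10 vertices and 10 edges.
A tree on 10 vertices has exactly 9 edges; this graph has 10, so it contains a cycle and is not a tree.

No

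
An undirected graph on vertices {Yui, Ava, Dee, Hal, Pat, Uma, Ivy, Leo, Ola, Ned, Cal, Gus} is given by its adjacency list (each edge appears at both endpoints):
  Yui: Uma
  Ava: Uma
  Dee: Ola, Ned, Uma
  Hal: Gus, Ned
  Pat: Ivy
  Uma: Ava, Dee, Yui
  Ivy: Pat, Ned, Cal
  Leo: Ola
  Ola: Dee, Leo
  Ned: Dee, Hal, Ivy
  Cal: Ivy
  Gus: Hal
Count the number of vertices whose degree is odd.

10

Degrees: Yui:1, Ava:1, Dee:3, Hal:2, Pat:1, Uma:3, Ivy:3, Leo:1, Ola:2, Ned:3, Cal:1, Gus:1
Odd-degree vertices: Yui, Ava, Dee, Pat, Uma, Ivy, Leo, Ned, Cal, Gus.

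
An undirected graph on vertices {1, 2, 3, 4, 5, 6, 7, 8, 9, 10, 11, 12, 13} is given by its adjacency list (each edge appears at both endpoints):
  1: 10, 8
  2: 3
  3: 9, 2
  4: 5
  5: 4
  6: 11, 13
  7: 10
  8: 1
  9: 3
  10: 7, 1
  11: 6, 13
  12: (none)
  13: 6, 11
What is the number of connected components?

Component: {12}
Component: {4, 5}
Component: {2, 3, 9}
Component: {6, 11, 13}
Component: {1, 7, 8, 10}

5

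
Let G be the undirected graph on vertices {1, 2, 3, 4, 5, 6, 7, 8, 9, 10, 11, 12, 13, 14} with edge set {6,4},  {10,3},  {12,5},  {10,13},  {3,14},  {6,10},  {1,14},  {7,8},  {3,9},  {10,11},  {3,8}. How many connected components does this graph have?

3

Component: {2}
Component: {5, 12}
Component: {1, 3, 4, 6, 7, 8, 9, 10, 11, 13, 14}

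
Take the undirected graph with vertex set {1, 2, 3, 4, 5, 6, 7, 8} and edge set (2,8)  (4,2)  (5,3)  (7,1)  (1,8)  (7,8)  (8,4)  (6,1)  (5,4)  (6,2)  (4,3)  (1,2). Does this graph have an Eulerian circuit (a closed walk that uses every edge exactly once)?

Degrees: 1:4, 2:4, 3:2, 4:4, 5:2, 6:2, 7:2, 8:4
All degrees are even and the non-isolated vertices are connected — an Eulerian circuit exists.

Yes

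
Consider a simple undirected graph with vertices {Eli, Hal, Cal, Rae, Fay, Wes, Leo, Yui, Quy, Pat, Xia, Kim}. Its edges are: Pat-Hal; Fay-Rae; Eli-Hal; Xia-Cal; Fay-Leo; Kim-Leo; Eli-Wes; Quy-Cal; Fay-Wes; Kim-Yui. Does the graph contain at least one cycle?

No

The graph has 12 vertices, 10 edges, and 2 connected components.
A forest on 12 vertices with 2 components has exactly 10 edges, which matches — so no cycle.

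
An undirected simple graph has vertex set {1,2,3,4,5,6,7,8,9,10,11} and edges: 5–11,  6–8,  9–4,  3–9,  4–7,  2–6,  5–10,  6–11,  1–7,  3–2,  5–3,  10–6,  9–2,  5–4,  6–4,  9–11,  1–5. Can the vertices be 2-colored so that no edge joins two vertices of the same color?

9-3-2-9 is an odd cycle (length 3), and a bipartite graph can contain only even cycles.

No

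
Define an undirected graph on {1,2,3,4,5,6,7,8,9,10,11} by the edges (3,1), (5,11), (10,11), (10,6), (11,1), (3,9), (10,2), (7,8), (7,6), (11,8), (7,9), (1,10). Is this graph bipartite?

No

The cycle 1-10-11-1 has length 3, which is odd, so the graph is not bipartite.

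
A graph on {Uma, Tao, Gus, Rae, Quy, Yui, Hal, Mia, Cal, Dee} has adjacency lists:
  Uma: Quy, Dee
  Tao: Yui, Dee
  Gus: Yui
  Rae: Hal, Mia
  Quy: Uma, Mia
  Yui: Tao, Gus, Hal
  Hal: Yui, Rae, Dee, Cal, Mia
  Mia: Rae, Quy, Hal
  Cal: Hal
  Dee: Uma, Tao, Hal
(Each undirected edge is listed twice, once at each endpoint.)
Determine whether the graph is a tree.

No

|V| = 10, |E| = 12.
Connected but with 12 > 9 edges, so it has a cycle and is not a tree.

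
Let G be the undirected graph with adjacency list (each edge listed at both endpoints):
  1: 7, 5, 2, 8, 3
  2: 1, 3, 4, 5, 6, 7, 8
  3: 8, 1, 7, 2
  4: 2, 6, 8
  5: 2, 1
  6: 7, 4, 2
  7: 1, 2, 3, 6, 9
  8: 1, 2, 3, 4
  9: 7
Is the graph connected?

Yes

A breadth-first search from 1 visits 1, 2, 7, 8, 3, 5, 6, 4, 9 — all 9 vertices — so the graph is connected.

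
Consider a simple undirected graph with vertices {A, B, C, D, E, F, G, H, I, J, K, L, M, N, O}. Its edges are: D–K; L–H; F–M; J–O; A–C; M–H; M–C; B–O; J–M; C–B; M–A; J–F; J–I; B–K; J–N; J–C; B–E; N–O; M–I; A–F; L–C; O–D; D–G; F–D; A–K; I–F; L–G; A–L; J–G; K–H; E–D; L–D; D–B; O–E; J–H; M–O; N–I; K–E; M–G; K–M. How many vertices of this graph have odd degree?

Degrees: A:5, B:5, C:5, D:7, E:4, F:5, G:4, H:4, I:4, J:8, K:6, L:5, M:9, N:3, O:6
Odd-degree vertices: A, B, C, D, F, L, M, N.

8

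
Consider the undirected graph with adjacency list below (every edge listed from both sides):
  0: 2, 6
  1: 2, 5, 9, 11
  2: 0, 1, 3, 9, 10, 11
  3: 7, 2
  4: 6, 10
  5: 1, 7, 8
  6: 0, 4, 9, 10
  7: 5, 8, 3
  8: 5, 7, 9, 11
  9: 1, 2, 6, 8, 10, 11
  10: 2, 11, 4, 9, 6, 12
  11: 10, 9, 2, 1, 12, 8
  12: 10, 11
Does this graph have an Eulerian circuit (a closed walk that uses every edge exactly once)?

Degrees: 0:2, 1:4, 2:6, 3:2, 4:2, 5:3, 6:4, 7:3, 8:4, 9:6, 10:6, 11:6, 12:2
Vertices with odd degree: 5, 7. An Eulerian circuit requires all degrees even.

No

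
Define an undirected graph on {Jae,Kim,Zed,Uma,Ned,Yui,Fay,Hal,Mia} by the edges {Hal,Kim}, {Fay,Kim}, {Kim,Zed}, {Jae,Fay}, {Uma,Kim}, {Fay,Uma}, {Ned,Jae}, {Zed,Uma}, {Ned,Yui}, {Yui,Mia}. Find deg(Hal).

1

Neighbors of Hal: Kim.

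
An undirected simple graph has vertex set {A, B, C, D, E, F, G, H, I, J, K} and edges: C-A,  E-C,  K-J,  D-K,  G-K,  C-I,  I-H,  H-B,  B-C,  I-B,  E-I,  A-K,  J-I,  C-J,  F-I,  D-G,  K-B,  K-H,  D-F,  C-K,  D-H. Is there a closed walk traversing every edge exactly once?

Degrees: A:2, B:4, C:6, D:4, E:2, F:2, G:2, H:4, I:6, J:3, K:7
J, K have odd degree; an Eulerian circuit needs every degree to be even, so none exists.

No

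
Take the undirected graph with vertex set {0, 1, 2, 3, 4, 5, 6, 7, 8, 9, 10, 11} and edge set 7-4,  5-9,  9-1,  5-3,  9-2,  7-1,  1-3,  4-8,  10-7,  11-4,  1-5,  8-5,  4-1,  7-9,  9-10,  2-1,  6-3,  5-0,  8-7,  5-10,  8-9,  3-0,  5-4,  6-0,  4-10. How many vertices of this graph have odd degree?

Degrees: 0:3, 1:6, 2:2, 3:4, 4:6, 5:7, 6:2, 7:5, 8:4, 9:6, 10:4, 11:1
Odd-degree vertices: 0, 5, 7, 11.

4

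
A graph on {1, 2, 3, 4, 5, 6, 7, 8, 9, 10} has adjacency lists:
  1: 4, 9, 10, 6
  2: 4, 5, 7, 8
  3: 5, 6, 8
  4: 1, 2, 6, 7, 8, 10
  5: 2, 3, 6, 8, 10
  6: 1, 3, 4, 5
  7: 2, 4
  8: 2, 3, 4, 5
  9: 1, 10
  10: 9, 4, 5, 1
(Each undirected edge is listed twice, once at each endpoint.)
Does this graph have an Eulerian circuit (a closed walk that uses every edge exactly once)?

Degrees: 1:4, 2:4, 3:3, 4:6, 5:5, 6:4, 7:2, 8:4, 9:2, 10:4
Vertices with odd degree: 3, 5. An Eulerian circuit requires all degrees even.

No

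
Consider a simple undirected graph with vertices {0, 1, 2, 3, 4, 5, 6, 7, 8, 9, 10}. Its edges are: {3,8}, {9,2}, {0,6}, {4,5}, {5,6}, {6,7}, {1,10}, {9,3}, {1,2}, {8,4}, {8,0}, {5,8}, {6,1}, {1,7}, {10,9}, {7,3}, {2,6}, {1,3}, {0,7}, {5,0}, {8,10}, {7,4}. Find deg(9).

Neighbors of 9: 2, 3, 10.

3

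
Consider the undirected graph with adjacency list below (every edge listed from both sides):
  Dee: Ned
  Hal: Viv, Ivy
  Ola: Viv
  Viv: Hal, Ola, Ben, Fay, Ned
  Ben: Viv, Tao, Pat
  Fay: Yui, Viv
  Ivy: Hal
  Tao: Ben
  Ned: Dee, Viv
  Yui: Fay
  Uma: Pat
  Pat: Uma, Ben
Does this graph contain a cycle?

No

|V| = 12, |E| = 11, number of components = 1.
A forest on 12 vertices with 1 component has exactly 11 edges, which matches — so no cycle.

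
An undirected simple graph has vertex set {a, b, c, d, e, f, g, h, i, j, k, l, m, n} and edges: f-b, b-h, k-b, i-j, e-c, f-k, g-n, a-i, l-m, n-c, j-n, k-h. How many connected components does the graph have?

4

Component: {d}
Component: {l, m}
Component: {b, f, h, k}
Component: {a, c, e, g, i, j, n}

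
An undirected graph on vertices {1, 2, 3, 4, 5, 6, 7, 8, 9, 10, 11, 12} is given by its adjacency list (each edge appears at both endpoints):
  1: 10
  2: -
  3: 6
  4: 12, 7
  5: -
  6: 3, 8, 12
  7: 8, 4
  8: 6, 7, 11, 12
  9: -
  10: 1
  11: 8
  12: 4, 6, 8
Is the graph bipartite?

The cycle 6-8-12-6 has length 3, which is odd, so the graph is not bipartite.

No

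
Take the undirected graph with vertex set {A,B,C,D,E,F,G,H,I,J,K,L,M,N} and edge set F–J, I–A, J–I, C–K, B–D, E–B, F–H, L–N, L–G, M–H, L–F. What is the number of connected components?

3

Component: {C, K}
Component: {B, D, E}
Component: {A, F, G, H, I, J, L, M, N}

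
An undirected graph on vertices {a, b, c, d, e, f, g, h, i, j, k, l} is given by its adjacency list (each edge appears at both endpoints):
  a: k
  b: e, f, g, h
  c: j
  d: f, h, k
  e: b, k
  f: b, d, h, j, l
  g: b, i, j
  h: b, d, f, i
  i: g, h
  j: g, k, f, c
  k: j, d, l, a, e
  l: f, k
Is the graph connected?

Yes

Starting from a and exploring outward reaches every vertex (a, k, d, l, e, j, h, f, b, g, c, i); the graph is connected.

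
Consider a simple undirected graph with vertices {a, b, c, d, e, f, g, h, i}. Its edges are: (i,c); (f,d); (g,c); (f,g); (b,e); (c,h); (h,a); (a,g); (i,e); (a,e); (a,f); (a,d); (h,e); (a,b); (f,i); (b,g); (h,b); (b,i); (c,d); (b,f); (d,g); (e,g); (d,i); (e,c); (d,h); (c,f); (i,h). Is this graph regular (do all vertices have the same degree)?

Yes

Degrees: a:6, b:6, c:6, d:6, e:6, f:6, g:6, h:6, i:6
Every vertex has degree 6, so the graph is 6-regular.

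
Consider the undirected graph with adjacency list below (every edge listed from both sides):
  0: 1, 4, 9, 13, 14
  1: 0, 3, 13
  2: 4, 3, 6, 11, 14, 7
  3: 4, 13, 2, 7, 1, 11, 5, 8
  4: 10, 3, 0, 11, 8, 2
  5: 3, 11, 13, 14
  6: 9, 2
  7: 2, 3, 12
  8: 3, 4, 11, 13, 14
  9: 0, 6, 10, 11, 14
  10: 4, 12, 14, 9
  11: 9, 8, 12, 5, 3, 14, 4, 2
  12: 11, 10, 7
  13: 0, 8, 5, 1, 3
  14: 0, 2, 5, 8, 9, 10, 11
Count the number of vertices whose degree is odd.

8

Degrees: 0:5, 1:3, 2:6, 3:8, 4:6, 5:4, 6:2, 7:3, 8:5, 9:5, 10:4, 11:8, 12:3, 13:5, 14:7
Odd-degree vertices: 0, 1, 7, 8, 9, 12, 13, 14.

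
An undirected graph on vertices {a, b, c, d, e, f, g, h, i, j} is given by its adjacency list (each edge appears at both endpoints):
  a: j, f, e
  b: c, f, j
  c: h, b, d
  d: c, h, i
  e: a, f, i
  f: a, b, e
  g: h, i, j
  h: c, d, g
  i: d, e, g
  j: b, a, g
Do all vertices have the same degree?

Yes

Degrees: a:3, b:3, c:3, d:3, e:3, f:3, g:3, h:3, i:3, j:3
Every vertex has degree 3, so the graph is 3-regular.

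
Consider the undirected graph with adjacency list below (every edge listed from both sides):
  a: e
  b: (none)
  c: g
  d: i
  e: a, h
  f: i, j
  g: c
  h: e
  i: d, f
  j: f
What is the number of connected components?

4

Component: {b}
Component: {c, g}
Component: {a, e, h}
Component: {d, f, i, j}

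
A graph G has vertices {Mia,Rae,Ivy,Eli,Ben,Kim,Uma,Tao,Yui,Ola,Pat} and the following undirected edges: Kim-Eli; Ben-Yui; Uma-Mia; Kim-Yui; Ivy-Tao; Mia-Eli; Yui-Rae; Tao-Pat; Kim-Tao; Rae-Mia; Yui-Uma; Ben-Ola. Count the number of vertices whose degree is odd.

Degrees: Mia:3, Rae:2, Ivy:1, Eli:2, Ben:2, Kim:3, Uma:2, Tao:3, Yui:4, Ola:1, Pat:1
Odd-degree vertices: Mia, Ivy, Kim, Tao, Ola, Pat.

6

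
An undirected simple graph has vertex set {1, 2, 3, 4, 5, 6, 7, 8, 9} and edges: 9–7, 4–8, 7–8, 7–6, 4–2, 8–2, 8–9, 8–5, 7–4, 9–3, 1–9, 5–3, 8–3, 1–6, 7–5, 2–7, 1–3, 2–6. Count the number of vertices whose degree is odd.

4

Degrees: 1:3, 2:4, 3:4, 4:3, 5:3, 6:3, 7:6, 8:6, 9:4
Odd-degree vertices: 1, 4, 5, 6.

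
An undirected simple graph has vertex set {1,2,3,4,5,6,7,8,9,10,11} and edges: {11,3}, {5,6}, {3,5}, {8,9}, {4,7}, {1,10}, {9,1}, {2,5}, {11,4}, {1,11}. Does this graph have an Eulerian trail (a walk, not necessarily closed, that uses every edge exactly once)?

Degrees: 1:3, 2:1, 3:2, 4:2, 5:3, 6:1, 7:1, 8:1, 9:2, 10:1, 11:3
Odd-degree vertices: 1, 2, 5, 6, 7, 8, 10, 11 (8 total).
An Eulerian trail requires 0 or 2 odd-degree vertices; here there are 8.

No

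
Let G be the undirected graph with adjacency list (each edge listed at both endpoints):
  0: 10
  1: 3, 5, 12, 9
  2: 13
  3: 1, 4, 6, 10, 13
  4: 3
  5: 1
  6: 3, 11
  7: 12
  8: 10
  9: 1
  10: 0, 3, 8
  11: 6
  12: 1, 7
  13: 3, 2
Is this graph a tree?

|V| = 14, |E| = 13.
It is connected with exactly 13 edges, hence acyclic — it is a tree.

Yes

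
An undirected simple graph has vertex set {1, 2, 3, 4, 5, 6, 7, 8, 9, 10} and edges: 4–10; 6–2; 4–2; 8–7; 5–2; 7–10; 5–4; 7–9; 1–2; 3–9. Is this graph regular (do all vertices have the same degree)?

No

Degrees: 1:1, 2:4, 3:1, 4:3, 5:2, 6:1, 7:3, 8:1, 9:2, 10:2
Degrees are not all equal (e.g. deg(1)=1 but deg(2)=4); not regular.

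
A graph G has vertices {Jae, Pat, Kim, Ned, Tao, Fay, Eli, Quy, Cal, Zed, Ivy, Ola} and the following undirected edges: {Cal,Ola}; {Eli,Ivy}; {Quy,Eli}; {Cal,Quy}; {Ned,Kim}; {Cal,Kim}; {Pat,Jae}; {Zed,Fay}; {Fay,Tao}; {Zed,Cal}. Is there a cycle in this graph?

|V| = 12, |E| = 10, number of components = 2.
A forest on 12 vertices with 2 components has exactly 10 edges, which matches — so no cycle.

No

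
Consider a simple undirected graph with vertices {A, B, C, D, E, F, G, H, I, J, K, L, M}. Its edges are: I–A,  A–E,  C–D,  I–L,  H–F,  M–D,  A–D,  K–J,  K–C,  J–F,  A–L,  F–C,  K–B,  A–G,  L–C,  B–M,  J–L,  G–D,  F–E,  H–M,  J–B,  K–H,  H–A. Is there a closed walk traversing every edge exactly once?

Degrees: A:6, B:3, C:4, D:4, E:2, F:4, G:2, H:4, I:2, J:4, K:4, L:4, M:3
Vertices with odd degree: B, M. An Eulerian circuit requires all degrees even.

No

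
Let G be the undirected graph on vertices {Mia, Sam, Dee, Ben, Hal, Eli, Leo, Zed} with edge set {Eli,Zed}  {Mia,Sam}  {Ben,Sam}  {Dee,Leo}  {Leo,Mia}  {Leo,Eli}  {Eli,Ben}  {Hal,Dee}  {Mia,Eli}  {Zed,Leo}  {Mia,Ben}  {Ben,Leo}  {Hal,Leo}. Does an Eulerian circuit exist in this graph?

Yes

Degrees: Mia:4, Sam:2, Dee:2, Ben:4, Hal:2, Eli:4, Leo:6, Zed:2
All degrees are even and the non-isolated vertices are connected — an Eulerian circuit exists.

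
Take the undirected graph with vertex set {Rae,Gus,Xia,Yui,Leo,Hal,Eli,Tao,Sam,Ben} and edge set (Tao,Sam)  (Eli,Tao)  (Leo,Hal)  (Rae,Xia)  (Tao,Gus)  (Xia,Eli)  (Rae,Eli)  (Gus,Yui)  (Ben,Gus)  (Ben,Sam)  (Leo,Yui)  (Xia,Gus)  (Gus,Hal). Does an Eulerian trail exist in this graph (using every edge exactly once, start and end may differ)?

No

Degrees: Rae:2, Gus:5, Xia:3, Yui:2, Leo:2, Hal:2, Eli:3, Tao:3, Sam:2, Ben:2
Odd-degree vertices: Gus, Xia, Eli, Tao (4 total).
With 4 odd-degree vertices (more than two), no single trail can use every edge.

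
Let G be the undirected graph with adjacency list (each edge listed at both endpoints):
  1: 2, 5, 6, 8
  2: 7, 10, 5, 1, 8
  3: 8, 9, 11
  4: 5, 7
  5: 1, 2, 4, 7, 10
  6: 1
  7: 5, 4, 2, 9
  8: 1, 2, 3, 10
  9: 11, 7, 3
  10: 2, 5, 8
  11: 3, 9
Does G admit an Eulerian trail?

Degrees: 1:4, 2:5, 3:3, 4:2, 5:5, 6:1, 7:4, 8:4, 9:3, 10:3, 11:2
Odd-degree vertices: 2, 3, 5, 6, 9, 10 (6 total).
An Eulerian trail requires 0 or 2 odd-degree vertices; here there are 6.

No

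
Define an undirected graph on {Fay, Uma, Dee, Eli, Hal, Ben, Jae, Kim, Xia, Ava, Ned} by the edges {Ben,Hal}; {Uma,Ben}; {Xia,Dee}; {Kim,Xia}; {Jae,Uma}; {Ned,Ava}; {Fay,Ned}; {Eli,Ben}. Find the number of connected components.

Component: {Fay, Ava, Ned}
Component: {Dee, Kim, Xia}
Component: {Uma, Eli, Hal, Ben, Jae}

3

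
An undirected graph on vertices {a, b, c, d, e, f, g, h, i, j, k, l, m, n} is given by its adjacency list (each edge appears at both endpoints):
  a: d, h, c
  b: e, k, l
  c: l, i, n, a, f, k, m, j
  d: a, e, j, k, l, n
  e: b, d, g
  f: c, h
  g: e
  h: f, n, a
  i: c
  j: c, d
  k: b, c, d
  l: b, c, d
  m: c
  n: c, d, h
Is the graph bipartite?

Yes

Partition the vertices as {b, c, d, g, h} vs {a, e, f, i, j, k, l, m, n}. Each listed edge has one endpoint in each part, so the graph is bipartite.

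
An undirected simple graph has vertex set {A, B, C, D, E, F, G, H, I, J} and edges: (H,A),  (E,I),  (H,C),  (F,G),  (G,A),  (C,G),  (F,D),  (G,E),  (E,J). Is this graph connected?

No

Component: {B}
Component: {A, C, D, E, F, G, H, I, J}
No edge joins these 2 groups, so the graph is disconnected.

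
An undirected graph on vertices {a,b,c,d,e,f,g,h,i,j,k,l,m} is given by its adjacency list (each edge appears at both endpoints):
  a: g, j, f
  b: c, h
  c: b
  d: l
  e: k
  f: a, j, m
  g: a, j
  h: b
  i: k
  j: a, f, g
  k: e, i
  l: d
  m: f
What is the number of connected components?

Component: {d, l}
Component: {b, c, h}
Component: {e, i, k}
Component: {a, f, g, j, m}

4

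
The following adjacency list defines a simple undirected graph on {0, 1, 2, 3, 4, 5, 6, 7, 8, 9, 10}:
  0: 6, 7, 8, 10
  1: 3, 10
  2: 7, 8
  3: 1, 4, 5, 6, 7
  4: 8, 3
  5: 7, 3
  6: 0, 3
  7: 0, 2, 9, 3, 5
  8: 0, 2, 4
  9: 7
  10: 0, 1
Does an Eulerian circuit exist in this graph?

Degrees: 0:4, 1:2, 2:2, 3:5, 4:2, 5:2, 6:2, 7:5, 8:3, 9:1, 10:2
3, 7, 8, 9 have odd degree; an Eulerian circuit needs every degree to be even, so none exists.

No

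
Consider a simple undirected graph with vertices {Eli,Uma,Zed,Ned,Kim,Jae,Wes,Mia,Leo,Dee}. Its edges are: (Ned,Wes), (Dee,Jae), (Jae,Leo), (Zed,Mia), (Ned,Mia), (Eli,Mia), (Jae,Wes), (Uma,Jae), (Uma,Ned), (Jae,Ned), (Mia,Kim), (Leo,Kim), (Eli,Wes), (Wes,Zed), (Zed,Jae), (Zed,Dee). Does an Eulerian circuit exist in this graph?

Yes

Degrees: Eli:2, Uma:2, Zed:4, Ned:4, Kim:2, Jae:6, Wes:4, Mia:4, Leo:2, Dee:2
All degrees are even and the non-isolated vertices are connected — an Eulerian circuit exists.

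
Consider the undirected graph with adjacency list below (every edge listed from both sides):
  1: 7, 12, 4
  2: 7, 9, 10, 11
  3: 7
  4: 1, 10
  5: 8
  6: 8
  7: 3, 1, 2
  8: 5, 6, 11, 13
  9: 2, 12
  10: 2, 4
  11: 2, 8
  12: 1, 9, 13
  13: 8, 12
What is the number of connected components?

1

Component: {1, 2, 3, 4, 5, 6, 7, 8, 9, 10, 11, 12, 13}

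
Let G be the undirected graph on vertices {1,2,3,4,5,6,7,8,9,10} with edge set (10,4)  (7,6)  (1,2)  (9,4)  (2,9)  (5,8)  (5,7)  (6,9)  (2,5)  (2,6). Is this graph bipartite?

No

2-6-9-2 is an odd cycle (length 3), and a bipartite graph can contain only even cycles.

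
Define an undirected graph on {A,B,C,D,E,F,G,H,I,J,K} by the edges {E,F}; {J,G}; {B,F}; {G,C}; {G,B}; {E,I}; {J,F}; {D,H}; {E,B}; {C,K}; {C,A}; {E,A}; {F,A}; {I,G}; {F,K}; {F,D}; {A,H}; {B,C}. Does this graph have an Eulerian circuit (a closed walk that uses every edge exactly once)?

Yes

Degrees: A:4, B:4, C:4, D:2, E:4, F:6, G:4, H:2, I:2, J:2, K:2
All degrees are even and the non-isolated vertices are connected — an Eulerian circuit exists.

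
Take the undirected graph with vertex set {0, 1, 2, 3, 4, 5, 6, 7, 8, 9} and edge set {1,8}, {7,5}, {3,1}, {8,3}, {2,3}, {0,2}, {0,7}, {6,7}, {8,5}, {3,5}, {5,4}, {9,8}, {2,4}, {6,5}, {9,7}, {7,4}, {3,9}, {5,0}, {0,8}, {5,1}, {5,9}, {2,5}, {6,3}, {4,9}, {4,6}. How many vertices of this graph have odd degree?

6

Degrees: 0:4, 1:3, 2:4, 3:6, 4:5, 5:9, 6:4, 7:5, 8:5, 9:5
Odd-degree vertices: 1, 4, 5, 7, 8, 9.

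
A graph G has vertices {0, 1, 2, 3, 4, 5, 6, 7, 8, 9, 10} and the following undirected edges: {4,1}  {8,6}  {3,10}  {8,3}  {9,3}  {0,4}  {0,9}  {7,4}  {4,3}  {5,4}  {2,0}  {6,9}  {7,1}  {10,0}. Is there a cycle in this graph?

Yes

The graph has 11 vertices, 14 edges, and 1 connected component.
One cycle is 4-1-7-4.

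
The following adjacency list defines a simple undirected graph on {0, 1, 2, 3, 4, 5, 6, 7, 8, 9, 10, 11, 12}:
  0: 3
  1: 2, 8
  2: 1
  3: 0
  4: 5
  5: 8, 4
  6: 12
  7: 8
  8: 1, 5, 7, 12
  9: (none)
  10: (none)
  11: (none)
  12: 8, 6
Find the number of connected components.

Component: {9}
Component: {10}
Component: {11}
Component: {0, 3}
Component: {1, 2, 4, 5, 6, 7, 8, 12}

5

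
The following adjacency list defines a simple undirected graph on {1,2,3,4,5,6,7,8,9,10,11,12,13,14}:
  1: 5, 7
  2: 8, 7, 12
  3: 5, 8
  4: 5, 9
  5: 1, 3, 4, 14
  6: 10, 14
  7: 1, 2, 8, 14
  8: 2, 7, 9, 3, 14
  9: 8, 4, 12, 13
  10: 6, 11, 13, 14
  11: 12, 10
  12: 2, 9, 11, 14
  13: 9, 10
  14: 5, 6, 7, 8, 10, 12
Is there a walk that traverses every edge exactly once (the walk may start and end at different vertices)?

Yes

Degrees: 1:2, 2:3, 3:2, 4:2, 5:4, 6:2, 7:4, 8:5, 9:4, 10:4, 11:2, 12:4, 13:2, 14:6
Odd-degree vertices: 2, 8 (2 total).
The non-isolated vertices are connected and exactly 2 have odd degree, so an Eulerian trail exists (from 2 to 8).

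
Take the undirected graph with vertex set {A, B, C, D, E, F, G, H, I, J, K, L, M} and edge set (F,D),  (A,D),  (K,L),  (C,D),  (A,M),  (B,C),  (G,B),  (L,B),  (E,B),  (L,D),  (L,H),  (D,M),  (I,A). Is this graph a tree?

|V| = 13, |E| = 13.
It is not connected, so it is not a tree.

No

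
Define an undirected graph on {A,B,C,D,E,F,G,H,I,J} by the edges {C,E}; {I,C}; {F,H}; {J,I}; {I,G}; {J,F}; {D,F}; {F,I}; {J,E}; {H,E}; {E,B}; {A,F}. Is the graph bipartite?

The cycle I-F-J-I has length 3, which is odd, so the graph is not bipartite.

No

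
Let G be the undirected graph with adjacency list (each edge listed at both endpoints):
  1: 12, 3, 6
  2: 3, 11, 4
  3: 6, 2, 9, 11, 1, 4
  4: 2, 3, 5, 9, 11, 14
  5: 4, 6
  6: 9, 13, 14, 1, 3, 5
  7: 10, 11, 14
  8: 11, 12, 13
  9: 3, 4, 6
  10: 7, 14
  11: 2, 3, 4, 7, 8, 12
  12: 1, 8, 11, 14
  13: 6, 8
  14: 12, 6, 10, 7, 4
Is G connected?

Yes

A breadth-first search from 1 visits 1, 3, 12, 6, 4, 9, 2, 11, 14, 8, 13, 5, 7, 10 — all 14 vertices — so the graph is connected.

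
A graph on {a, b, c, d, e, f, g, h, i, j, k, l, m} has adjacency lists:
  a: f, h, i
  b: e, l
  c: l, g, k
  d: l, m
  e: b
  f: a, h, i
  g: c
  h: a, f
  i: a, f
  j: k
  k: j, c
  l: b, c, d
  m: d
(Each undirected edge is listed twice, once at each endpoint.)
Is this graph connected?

Component: {a, f, h, i}
Component: {b, c, d, e, g, j, k, l, m}
There are 2 separate components, so the graph is not connected.

No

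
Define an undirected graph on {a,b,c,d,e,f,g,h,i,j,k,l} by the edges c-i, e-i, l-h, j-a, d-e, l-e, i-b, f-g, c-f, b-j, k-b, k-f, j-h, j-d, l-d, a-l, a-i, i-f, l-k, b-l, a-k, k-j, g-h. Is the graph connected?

Yes

Starting from a and exploring outward reaches every vertex (a, l, j, k, i, e, h, b, d, f, c, g); the graph is connected.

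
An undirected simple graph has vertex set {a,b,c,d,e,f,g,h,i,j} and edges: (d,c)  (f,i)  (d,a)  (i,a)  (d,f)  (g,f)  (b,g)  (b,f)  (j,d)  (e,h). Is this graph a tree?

No

The graph has 10 vertices and 10 edges.
It is not connected, so it is not a tree.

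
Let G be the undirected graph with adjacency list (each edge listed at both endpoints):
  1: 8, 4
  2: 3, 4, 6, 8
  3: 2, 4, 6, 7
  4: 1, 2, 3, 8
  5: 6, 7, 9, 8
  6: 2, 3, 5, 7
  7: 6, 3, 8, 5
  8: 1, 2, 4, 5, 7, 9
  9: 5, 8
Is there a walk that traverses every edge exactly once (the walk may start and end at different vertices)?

Yes

Degrees: 1:2, 2:4, 3:4, 4:4, 5:4, 6:4, 7:4, 8:6, 9:2
Odd-degree vertices: none (0 total).
The non-isolated vertices are connected and exactly 0 have odd degree, so an Eulerian trail exists.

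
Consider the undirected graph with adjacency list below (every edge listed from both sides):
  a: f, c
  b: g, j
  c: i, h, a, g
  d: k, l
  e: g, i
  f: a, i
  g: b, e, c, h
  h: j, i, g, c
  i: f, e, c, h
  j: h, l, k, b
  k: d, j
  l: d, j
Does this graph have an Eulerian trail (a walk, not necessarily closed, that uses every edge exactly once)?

Degrees: a:2, b:2, c:4, d:2, e:2, f:2, g:4, h:4, i:4, j:4, k:2, l:2
Odd-degree vertices: none (0 total).
With 0 odd-degree vertices and all edges in one connected piece, an Eulerian trail exists.

Yes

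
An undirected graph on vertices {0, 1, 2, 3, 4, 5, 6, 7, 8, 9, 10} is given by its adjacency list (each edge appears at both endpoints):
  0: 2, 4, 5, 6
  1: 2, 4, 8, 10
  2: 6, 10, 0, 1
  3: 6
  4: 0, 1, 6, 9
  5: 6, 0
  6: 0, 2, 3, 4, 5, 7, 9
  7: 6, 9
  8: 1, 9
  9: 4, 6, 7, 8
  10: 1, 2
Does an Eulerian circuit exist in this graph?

Degrees: 0:4, 1:4, 2:4, 3:1, 4:4, 5:2, 6:7, 7:2, 8:2, 9:4, 10:2
3, 6 have odd degree; an Eulerian circuit needs every degree to be even, so none exists.

No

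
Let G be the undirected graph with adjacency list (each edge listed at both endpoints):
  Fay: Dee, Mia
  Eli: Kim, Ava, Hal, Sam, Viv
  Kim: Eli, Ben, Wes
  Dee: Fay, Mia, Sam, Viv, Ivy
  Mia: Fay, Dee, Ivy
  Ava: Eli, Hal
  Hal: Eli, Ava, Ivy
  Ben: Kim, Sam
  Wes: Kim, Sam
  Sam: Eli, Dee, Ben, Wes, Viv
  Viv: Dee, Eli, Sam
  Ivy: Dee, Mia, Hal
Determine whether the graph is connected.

Yes

Starting from Fay and exploring outward reaches every vertex (Fay, Dee, Mia, Sam, Viv, Ivy, Ben, Eli, Wes, Hal, Kim, Ava); the graph is connected.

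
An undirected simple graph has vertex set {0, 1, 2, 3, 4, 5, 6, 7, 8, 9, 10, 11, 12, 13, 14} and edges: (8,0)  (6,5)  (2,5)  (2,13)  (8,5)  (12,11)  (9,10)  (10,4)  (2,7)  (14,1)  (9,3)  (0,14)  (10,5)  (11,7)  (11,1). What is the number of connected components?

1

Component: {0, 1, 2, 3, 4, 5, 6, 7, 8, 9, 10, 11, 12, 13, 14}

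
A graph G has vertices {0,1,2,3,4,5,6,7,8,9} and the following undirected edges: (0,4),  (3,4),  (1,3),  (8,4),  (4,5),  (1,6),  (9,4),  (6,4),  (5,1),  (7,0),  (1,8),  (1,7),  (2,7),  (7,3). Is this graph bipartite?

No

The cycle 3-7-1-3 has length 3, which is odd, so the graph is not bipartite.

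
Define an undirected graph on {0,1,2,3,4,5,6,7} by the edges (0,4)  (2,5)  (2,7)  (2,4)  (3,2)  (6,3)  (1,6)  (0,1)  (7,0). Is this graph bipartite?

Partition the vertices as {1, 3, 4, 5, 7} vs {0, 2, 6}. Each listed edge has one endpoint in each part, so the graph is bipartite.

Yes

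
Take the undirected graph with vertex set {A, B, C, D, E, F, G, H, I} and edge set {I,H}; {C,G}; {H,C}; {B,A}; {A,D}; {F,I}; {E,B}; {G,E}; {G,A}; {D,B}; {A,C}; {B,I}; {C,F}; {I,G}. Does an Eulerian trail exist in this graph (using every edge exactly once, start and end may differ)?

Degrees: A:4, B:4, C:4, D:2, E:2, F:2, G:4, H:2, I:4
Odd-degree vertices: none (0 total).
The non-isolated vertices are connected and exactly 0 have odd degree, so an Eulerian trail exists.

Yes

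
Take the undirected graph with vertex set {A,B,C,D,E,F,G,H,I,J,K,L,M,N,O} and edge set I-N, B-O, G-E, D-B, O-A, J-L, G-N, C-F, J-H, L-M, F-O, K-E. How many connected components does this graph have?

Component: {H, J, L, M}
Component: {E, G, I, K, N}
Component: {A, B, C, D, F, O}

3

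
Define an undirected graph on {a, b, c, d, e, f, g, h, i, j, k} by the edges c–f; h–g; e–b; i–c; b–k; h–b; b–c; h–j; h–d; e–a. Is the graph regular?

Degrees: a:1, b:4, c:3, d:1, e:2, f:1, g:1, h:4, i:1, j:1, k:1
Degrees are not all equal (e.g. deg(a)=1 but deg(b)=4); not regular.

No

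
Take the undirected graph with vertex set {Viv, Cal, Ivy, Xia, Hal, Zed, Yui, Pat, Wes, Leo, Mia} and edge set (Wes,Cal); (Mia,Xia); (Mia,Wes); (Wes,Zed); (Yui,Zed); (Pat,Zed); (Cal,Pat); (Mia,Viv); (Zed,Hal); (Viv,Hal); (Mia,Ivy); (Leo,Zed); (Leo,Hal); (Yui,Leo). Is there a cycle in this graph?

The graph has 11 vertices, 14 edges, and 1 connected component.
One cycle is Wes-Cal-Pat-Zed-Wes.

Yes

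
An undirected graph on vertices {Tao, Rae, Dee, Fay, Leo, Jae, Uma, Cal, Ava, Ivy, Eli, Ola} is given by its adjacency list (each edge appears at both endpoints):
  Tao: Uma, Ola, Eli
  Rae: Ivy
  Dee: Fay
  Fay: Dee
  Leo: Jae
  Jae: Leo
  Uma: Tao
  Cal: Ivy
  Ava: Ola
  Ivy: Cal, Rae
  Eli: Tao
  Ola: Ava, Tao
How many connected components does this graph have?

Component: {Dee, Fay}
Component: {Leo, Jae}
Component: {Rae, Cal, Ivy}
Component: {Tao, Uma, Ava, Eli, Ola}

4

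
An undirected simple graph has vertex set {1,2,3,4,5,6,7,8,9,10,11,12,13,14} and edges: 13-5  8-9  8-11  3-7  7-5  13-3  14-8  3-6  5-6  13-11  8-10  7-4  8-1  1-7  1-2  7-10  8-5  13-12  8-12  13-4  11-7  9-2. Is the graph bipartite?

Yes

Color {2, 6, 7, 8, 13} black and {1, 3, 4, 5, 9, 10, 11, 12, 14} white. No edge joins two same-colored vertices, so the graph is bipartite.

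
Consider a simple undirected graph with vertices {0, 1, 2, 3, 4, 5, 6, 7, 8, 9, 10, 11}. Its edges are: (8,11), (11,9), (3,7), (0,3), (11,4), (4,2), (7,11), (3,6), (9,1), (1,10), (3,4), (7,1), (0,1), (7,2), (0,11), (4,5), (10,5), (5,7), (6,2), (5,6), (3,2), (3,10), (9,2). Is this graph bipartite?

No

The cycle 3-2-4-3 has length 3, which is odd, so the graph is not bipartite.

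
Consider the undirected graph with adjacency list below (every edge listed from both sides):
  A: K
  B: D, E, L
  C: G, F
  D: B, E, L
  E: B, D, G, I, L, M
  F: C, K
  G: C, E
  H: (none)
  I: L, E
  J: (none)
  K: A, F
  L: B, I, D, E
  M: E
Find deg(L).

Neighbors of L: B, D, E, I.

4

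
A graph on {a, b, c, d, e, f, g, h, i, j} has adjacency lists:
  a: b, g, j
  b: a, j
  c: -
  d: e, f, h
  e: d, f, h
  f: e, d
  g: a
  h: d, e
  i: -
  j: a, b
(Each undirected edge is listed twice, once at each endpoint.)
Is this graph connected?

No

Component: {c}
Component: {i}
Component: {a, b, g, j}
Component: {d, e, f, h}
No edge joins these 4 groups, so the graph is disconnected.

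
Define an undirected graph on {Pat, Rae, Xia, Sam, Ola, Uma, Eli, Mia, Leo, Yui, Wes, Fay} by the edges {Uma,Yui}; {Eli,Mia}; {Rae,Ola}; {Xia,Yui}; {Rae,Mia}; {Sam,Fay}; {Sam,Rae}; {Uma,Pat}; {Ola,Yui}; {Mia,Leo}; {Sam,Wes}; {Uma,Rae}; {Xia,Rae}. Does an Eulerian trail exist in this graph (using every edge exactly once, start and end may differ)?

Degrees: Pat:1, Rae:5, Xia:2, Sam:3, Ola:2, Uma:3, Eli:1, Mia:3, Leo:1, Yui:3, Wes:1, Fay:1
Odd-degree vertices: Pat, Rae, Sam, Uma, Eli, Mia, Leo, Yui, Wes, Fay (10 total).
An Eulerian trail requires 0 or 2 odd-degree vertices; here there are 10.

No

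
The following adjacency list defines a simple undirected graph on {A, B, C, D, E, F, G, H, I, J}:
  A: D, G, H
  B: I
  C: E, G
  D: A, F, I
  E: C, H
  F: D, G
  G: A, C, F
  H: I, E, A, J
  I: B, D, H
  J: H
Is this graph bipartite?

A-G-C-E-H-A is an odd cycle (length 5), and a bipartite graph can contain only even cycles.

No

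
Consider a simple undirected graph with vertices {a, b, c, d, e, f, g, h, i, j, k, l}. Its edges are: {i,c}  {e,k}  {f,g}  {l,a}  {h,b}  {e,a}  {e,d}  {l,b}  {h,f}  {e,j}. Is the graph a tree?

The graph has 12 vertices and 10 edges.
It splits into 2 components, so it cannot be a tree.

No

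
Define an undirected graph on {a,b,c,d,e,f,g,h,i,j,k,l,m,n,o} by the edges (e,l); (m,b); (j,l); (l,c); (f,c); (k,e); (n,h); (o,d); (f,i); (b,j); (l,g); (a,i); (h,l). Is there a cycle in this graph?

No

|V| = 15, |E| = 13, number of components = 2.
A forest on 15 vertices with 2 components has exactly 13 edges, which matches — so no cycle.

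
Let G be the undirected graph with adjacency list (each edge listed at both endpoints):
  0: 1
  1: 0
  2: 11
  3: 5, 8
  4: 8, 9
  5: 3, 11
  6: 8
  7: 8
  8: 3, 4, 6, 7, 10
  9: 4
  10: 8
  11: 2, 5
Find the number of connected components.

2

Component: {0, 1}
Component: {2, 3, 4, 5, 6, 7, 8, 9, 10, 11}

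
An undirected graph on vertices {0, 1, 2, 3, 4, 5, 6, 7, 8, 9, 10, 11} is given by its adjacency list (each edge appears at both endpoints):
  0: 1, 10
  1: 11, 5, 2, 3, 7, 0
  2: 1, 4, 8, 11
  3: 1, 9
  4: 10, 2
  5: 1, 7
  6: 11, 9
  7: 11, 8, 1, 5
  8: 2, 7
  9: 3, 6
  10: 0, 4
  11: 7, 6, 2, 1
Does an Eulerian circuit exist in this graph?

Degrees: 0:2, 1:6, 2:4, 3:2, 4:2, 5:2, 6:2, 7:4, 8:2, 9:2, 10:2, 11:4
All degrees are even and the non-isolated vertices are connected — an Eulerian circuit exists.

Yes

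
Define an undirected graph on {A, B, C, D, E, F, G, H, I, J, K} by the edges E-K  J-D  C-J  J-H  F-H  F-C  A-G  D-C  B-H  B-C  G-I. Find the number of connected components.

Component: {E, K}
Component: {A, G, I}
Component: {B, C, D, F, H, J}

3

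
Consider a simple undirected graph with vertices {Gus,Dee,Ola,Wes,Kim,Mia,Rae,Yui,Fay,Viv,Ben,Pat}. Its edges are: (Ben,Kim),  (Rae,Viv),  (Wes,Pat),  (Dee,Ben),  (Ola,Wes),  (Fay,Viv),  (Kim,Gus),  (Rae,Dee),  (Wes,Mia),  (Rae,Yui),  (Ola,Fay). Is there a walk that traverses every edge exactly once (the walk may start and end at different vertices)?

Degrees: Gus:1, Dee:2, Ola:2, Wes:3, Kim:2, Mia:1, Rae:3, Yui:1, Fay:2, Viv:2, Ben:2, Pat:1
Odd-degree vertices: Gus, Wes, Mia, Rae, Yui, Pat (6 total).
With 6 odd-degree vertices (more than two), no single trail can use every edge.

No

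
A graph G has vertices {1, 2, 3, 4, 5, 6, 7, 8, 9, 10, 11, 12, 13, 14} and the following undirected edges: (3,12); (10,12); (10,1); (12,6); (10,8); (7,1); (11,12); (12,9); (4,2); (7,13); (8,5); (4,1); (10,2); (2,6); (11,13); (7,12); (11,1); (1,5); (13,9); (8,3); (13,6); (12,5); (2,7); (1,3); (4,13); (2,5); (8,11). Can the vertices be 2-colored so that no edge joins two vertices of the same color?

Color {3, 4, 5, 6, 7, 9, 10, 11, 14} black and {1, 2, 8, 12, 13} white. No edge joins two same-colored vertices, so the graph is bipartite.

Yes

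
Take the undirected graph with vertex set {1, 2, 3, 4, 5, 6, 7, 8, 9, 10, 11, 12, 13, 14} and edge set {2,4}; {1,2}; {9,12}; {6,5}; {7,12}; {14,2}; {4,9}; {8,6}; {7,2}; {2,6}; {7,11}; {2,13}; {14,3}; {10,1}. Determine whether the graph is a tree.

|V| = 14, |E| = 14.
Connected but with 14 > 13 edges, so it has a cycle and is not a tree.

No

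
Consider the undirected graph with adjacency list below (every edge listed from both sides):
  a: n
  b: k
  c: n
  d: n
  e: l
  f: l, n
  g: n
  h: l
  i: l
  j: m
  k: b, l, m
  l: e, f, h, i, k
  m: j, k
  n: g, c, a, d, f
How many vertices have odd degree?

Degrees: a:1, b:1, c:1, d:1, e:1, f:2, g:1, h:1, i:1, j:1, k:3, l:5, m:2, n:5
Odd-degree vertices: a, b, c, d, e, g, h, i, j, k, l, n.

12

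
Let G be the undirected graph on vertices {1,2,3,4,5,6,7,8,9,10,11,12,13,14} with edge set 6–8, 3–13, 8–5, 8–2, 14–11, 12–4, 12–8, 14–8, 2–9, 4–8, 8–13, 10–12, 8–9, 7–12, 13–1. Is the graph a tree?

The graph has 14 vertices and 15 edges.
Connected but with 15 > 13 edges, so it has a cycle and is not a tree.

No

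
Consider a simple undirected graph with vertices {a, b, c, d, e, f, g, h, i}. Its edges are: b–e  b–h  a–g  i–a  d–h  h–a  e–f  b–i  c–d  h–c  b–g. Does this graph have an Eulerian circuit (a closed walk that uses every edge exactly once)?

No

Degrees: a:3, b:4, c:2, d:2, e:2, f:1, g:2, h:4, i:2
Vertices with odd degree: a, f. An Eulerian circuit requires all degrees even.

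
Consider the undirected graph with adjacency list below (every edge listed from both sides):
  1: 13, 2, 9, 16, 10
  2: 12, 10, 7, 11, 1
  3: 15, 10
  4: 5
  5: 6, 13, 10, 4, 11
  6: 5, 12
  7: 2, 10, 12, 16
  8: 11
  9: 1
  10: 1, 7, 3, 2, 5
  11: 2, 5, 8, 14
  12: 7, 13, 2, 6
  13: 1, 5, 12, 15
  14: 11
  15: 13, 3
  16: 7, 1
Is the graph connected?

A breadth-first search from 1 visits 1, 13, 2, 16, 10, 9, 15, 5, 12, 7, 11, 3, 4, 6, 8, 14 — all 16 vertices — so the graph is connected.

Yes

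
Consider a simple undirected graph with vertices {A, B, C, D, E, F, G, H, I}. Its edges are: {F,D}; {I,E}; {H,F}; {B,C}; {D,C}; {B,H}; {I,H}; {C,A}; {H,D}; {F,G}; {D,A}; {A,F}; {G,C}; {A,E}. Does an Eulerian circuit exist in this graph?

Yes

Degrees: A:4, B:2, C:4, D:4, E:2, F:4, G:2, H:4, I:2
All degrees are even and the non-isolated vertices are connected — an Eulerian circuit exists.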